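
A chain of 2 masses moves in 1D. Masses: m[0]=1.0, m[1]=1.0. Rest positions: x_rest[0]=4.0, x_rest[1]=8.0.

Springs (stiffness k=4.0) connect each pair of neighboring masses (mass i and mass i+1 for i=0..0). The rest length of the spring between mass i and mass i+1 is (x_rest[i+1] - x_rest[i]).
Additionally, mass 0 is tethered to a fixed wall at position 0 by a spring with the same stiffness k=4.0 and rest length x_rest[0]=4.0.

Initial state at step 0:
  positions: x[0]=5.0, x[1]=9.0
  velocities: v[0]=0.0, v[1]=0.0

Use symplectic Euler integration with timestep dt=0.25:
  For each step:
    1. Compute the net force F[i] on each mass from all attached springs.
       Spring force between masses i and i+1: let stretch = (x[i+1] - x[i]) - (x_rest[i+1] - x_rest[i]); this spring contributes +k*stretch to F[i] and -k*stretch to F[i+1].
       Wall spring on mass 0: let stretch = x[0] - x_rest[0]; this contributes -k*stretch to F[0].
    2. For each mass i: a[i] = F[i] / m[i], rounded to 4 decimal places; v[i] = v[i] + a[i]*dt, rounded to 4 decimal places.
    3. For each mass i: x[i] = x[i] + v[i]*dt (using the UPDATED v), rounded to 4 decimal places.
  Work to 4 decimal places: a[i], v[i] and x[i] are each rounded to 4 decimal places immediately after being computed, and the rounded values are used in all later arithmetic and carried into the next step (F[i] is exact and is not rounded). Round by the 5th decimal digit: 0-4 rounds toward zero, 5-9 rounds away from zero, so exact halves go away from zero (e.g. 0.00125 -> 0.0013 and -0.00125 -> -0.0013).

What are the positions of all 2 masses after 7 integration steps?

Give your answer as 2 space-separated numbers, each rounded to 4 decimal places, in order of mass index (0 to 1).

Answer: 3.7996 7.0002

Derivation:
Step 0: x=[5.0000 9.0000] v=[0.0000 0.0000]
Step 1: x=[4.7500 9.0000] v=[-1.0000 0.0000]
Step 2: x=[4.3750 8.9375] v=[-1.5000 -0.2500]
Step 3: x=[4.0469 8.7344] v=[-1.3125 -0.8125]
Step 4: x=[3.8789 8.3594] v=[-0.6719 -1.5000]
Step 5: x=[3.8613 7.8643] v=[-0.0703 -1.9805]
Step 6: x=[3.8792 7.3684] v=[0.0714 -1.9835]
Step 7: x=[3.7996 7.0002] v=[-0.3186 -1.4727]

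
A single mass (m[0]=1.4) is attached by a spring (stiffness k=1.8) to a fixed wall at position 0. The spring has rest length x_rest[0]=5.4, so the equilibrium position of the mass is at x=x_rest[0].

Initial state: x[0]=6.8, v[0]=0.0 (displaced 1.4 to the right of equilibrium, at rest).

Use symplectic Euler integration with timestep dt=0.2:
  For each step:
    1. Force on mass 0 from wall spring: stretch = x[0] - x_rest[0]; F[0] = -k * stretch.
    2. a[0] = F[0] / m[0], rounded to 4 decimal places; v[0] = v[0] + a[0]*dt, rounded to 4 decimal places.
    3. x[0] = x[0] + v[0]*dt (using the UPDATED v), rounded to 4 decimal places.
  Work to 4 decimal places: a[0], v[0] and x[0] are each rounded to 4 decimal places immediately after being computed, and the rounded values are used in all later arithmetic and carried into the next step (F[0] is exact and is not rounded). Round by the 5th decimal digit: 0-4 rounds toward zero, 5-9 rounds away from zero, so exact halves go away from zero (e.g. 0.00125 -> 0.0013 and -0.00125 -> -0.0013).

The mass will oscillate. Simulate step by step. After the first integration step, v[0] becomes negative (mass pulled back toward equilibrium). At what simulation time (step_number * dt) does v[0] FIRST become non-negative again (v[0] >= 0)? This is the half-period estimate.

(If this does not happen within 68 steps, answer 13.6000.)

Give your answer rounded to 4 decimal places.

Answer: 2.8000

Derivation:
Step 0: x=[6.8000] v=[0.0000]
Step 1: x=[6.7280] v=[-0.3600]
Step 2: x=[6.5877] v=[-0.7015]
Step 3: x=[6.3863] v=[-1.0069]
Step 4: x=[6.1342] v=[-1.2605]
Step 5: x=[5.8443] v=[-1.4493]
Step 6: x=[5.5316] v=[-1.5635]
Step 7: x=[5.2121] v=[-1.5973]
Step 8: x=[4.9023] v=[-1.5490]
Step 9: x=[4.6181] v=[-1.4210]
Step 10: x=[4.3741] v=[-1.2199]
Step 11: x=[4.1829] v=[-0.9561]
Step 12: x=[4.0543] v=[-0.6431]
Step 13: x=[3.9949] v=[-0.2971]
Step 14: x=[4.0077] v=[0.0642]
First v>=0 after going negative at step 14, time=2.8000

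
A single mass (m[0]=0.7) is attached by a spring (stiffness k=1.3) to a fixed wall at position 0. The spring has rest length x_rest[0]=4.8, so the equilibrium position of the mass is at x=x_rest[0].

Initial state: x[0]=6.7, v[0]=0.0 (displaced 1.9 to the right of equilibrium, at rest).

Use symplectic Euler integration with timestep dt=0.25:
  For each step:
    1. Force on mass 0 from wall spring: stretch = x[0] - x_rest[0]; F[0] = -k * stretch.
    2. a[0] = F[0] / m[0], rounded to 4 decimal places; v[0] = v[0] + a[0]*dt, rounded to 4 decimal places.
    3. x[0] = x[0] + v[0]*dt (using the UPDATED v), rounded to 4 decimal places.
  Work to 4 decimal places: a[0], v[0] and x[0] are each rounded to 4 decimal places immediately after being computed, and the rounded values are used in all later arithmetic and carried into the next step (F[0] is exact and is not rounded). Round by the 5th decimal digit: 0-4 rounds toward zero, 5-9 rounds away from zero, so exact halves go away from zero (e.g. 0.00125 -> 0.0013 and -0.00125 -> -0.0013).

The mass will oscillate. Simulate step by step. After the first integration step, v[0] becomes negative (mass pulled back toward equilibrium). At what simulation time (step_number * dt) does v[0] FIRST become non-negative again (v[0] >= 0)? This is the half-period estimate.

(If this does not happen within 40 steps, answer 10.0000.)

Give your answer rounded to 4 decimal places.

Answer: 2.5000

Derivation:
Step 0: x=[6.7000] v=[0.0000]
Step 1: x=[6.4795] v=[-0.8822]
Step 2: x=[6.0640] v=[-1.6620]
Step 3: x=[5.5018] v=[-2.2489]
Step 4: x=[4.8581] v=[-2.5747]
Step 5: x=[4.2077] v=[-2.6017]
Step 6: x=[3.6260] v=[-2.3267]
Step 7: x=[3.1806] v=[-1.7816]
Step 8: x=[2.9232] v=[-1.0297]
Step 9: x=[2.8836] v=[-0.1583]
Step 10: x=[3.0665] v=[0.7315]
First v>=0 after going negative at step 10, time=2.5000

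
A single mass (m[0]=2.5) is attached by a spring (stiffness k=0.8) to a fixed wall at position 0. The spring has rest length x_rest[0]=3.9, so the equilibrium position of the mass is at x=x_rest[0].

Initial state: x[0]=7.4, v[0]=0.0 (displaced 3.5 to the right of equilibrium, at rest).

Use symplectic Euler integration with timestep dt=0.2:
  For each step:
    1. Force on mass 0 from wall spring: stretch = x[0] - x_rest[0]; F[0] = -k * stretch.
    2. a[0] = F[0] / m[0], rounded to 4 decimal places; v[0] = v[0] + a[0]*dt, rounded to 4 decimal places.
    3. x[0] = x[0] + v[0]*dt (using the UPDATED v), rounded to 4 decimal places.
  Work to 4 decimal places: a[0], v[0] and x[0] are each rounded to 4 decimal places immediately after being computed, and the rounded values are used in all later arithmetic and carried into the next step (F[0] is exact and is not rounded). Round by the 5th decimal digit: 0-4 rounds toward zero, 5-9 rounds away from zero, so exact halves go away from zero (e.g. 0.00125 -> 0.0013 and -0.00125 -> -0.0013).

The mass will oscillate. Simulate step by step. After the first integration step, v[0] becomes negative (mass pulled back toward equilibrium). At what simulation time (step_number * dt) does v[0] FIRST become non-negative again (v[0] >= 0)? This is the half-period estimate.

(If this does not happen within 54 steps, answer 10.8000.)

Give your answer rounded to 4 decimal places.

Answer: 5.6000

Derivation:
Step 0: x=[7.4000] v=[0.0000]
Step 1: x=[7.3552] v=[-0.2240]
Step 2: x=[7.2662] v=[-0.4451]
Step 3: x=[7.1341] v=[-0.6605]
Step 4: x=[6.9606] v=[-0.8675]
Step 5: x=[6.7479] v=[-1.0634]
Step 6: x=[6.4988] v=[-1.2457]
Step 7: x=[6.2164] v=[-1.4120]
Step 8: x=[5.9044] v=[-1.5602]
Step 9: x=[5.5667] v=[-1.6885]
Step 10: x=[5.2077] v=[-1.7952]
Step 11: x=[4.8319] v=[-1.8789]
Step 12: x=[4.4442] v=[-1.9385]
Step 13: x=[4.0495] v=[-1.9733]
Step 14: x=[3.6529] v=[-1.9829]
Step 15: x=[3.2595] v=[-1.9671]
Step 16: x=[2.8743] v=[-1.9261]
Step 17: x=[2.5022] v=[-1.8605]
Step 18: x=[2.1480] v=[-1.7710]
Step 19: x=[1.8162] v=[-1.6589]
Step 20: x=[1.5111] v=[-1.5255]
Step 21: x=[1.2366] v=[-1.3726]
Step 22: x=[0.9962] v=[-1.2021]
Step 23: x=[0.7929] v=[-1.0163]
Step 24: x=[0.6294] v=[-0.8174]
Step 25: x=[0.5078] v=[-0.6081]
Step 26: x=[0.4296] v=[-0.3910]
Step 27: x=[0.3958] v=[-0.1689]
Step 28: x=[0.4069] v=[0.0554]
First v>=0 after going negative at step 28, time=5.6000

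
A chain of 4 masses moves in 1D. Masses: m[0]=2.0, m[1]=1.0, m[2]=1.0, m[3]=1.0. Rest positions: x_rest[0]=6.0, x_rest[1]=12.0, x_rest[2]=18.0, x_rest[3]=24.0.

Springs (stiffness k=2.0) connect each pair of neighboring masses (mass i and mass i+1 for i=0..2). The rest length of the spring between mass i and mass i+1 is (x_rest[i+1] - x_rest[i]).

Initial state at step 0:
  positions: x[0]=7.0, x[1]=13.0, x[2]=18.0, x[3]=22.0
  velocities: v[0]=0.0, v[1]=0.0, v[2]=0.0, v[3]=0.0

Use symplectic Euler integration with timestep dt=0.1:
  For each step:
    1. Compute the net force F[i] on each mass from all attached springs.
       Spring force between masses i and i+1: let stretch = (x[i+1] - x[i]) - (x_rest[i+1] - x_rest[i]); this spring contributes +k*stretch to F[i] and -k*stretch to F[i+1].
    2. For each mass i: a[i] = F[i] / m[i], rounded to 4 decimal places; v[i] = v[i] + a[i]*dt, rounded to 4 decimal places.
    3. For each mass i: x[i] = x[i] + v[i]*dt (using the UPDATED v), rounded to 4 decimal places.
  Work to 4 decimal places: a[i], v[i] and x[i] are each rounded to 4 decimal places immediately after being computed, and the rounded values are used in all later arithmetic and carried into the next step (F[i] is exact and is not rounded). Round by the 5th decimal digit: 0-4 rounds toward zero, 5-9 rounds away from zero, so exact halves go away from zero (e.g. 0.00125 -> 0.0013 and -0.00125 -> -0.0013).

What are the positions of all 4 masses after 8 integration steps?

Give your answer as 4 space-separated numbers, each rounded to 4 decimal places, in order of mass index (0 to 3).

Step 0: x=[7.0000 13.0000 18.0000 22.0000] v=[0.0000 0.0000 0.0000 0.0000]
Step 1: x=[7.0000 12.9800 17.9800 22.0400] v=[0.0000 -0.2000 -0.2000 0.4000]
Step 2: x=[6.9998 12.9404 17.9412 22.1188] v=[-0.0020 -0.3960 -0.3880 0.7880]
Step 3: x=[6.9990 12.8820 17.8859 22.2341] v=[-0.0079 -0.5840 -0.5526 1.1525]
Step 4: x=[6.9970 12.8060 17.8175 22.3824] v=[-0.0196 -0.7598 -0.6837 1.4829]
Step 5: x=[6.9931 12.7141 17.7402 22.5594] v=[-0.0387 -0.9193 -0.7730 1.7699]
Step 6: x=[6.9864 12.6083 17.6588 22.7600] v=[-0.0666 -1.0583 -0.8144 2.0061]
Step 7: x=[6.9760 12.4910 17.5784 22.9786] v=[-0.1044 -1.1726 -0.8043 2.1859]
Step 8: x=[6.9607 12.3652 17.5042 23.2092] v=[-0.1529 -1.2581 -0.7417 2.3059]

Answer: 6.9607 12.3652 17.5042 23.2092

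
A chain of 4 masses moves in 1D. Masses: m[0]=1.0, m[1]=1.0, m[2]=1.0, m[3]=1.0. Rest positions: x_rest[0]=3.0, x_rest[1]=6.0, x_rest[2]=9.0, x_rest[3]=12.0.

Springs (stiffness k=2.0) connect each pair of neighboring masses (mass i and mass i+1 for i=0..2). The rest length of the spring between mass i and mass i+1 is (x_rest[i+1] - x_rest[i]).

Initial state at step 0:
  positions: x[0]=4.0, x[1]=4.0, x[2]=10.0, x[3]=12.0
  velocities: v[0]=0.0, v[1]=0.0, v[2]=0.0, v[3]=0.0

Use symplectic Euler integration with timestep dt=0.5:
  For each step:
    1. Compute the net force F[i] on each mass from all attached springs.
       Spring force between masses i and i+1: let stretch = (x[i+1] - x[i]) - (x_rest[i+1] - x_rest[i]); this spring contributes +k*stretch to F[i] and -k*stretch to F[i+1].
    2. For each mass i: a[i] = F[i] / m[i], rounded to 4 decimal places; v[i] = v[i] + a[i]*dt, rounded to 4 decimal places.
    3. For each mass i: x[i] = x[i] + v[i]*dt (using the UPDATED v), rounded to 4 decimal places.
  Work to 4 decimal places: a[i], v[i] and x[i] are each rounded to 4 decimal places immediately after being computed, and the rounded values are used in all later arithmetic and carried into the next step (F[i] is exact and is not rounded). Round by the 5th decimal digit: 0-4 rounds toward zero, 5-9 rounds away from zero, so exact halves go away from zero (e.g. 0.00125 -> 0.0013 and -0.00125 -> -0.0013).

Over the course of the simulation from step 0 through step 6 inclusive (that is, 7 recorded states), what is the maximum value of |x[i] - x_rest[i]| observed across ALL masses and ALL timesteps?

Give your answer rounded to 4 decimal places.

Step 0: x=[4.0000 4.0000 10.0000 12.0000] v=[0.0000 0.0000 0.0000 0.0000]
Step 1: x=[2.5000 7.0000 8.0000 12.5000] v=[-3.0000 6.0000 -4.0000 1.0000]
Step 2: x=[1.7500 8.2500 7.7500 12.2500] v=[-1.5000 2.5000 -0.5000 -0.5000]
Step 3: x=[2.7500 6.0000 10.0000 11.2500] v=[2.0000 -4.5000 4.5000 -2.0000]
Step 4: x=[3.8750 4.1250 10.8750 11.1250] v=[2.2500 -3.7500 1.7500 -0.2500]
Step 5: x=[3.6250 5.5000 8.5000 12.3750] v=[-0.5000 2.7500 -4.7500 2.5000]
Step 6: x=[2.8125 7.4375 6.5625 13.1875] v=[-1.6250 3.8750 -3.8750 1.6250]
Max displacement = 2.4375

Answer: 2.4375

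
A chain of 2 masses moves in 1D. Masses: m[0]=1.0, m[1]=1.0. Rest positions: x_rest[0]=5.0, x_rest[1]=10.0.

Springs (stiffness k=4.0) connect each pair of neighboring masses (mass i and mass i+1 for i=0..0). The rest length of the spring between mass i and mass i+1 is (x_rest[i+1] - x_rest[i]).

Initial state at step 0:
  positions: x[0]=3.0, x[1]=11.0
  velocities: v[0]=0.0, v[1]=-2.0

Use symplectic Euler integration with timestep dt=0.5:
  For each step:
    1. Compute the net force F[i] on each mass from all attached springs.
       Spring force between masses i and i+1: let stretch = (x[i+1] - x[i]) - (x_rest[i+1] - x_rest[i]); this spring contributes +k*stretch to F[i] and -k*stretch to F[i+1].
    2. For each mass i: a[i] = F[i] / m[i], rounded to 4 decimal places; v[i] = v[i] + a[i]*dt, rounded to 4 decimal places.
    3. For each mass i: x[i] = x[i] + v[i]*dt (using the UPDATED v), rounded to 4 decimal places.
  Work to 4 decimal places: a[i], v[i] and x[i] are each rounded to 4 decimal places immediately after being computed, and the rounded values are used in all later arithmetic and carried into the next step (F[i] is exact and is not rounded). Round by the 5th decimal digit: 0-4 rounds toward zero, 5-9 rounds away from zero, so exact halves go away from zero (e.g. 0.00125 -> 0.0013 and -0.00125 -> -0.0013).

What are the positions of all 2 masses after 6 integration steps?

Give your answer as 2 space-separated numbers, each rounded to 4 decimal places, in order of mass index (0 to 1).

Answer: 3.0000 5.0000

Derivation:
Step 0: x=[3.0000 11.0000] v=[0.0000 -2.0000]
Step 1: x=[6.0000 7.0000] v=[6.0000 -8.0000]
Step 2: x=[5.0000 7.0000] v=[-2.0000 0.0000]
Step 3: x=[1.0000 10.0000] v=[-8.0000 6.0000]
Step 4: x=[1.0000 9.0000] v=[0.0000 -2.0000]
Step 5: x=[4.0000 5.0000] v=[6.0000 -8.0000]
Step 6: x=[3.0000 5.0000] v=[-2.0000 0.0000]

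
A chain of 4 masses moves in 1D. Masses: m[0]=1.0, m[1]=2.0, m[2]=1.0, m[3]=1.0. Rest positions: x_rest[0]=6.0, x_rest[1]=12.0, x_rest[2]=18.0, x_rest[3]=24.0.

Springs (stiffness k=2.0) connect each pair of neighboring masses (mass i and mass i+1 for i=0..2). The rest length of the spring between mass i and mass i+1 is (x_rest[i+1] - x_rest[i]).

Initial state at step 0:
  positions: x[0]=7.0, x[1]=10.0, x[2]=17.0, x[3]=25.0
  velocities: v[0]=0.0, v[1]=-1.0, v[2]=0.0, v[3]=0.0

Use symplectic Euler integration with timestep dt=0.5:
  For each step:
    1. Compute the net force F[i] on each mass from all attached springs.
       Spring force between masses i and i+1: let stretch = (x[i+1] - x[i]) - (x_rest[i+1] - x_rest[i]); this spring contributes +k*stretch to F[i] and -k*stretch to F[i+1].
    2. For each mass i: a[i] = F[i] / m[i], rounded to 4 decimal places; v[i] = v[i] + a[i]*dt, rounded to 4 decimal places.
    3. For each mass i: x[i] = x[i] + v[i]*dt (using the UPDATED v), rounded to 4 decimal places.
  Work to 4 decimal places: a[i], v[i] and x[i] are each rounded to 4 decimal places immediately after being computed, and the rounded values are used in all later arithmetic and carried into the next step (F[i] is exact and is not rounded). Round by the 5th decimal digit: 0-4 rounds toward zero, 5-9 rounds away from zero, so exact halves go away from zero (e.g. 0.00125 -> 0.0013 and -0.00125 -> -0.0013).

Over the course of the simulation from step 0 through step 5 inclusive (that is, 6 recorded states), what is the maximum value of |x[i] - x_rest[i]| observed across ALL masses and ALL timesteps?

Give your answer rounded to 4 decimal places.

Step 0: x=[7.0000 10.0000 17.0000 25.0000] v=[0.0000 -1.0000 0.0000 0.0000]
Step 1: x=[5.5000 10.5000 17.5000 24.0000] v=[-3.0000 1.0000 1.0000 -2.0000]
Step 2: x=[3.5000 11.5000 17.7500 22.7500] v=[-4.0000 2.0000 0.5000 -2.5000]
Step 3: x=[2.5000 12.0625 17.3750 22.0000] v=[-2.0000 1.1250 -0.7500 -1.5000]
Step 4: x=[3.2813 11.5625 16.6563 21.9375] v=[1.5625 -1.0000 -1.4375 -0.1250]
Step 5: x=[5.2032 10.2657 16.0313 22.2344] v=[3.8437 -2.5937 -1.2501 0.5938]
Max displacement = 3.5000

Answer: 3.5000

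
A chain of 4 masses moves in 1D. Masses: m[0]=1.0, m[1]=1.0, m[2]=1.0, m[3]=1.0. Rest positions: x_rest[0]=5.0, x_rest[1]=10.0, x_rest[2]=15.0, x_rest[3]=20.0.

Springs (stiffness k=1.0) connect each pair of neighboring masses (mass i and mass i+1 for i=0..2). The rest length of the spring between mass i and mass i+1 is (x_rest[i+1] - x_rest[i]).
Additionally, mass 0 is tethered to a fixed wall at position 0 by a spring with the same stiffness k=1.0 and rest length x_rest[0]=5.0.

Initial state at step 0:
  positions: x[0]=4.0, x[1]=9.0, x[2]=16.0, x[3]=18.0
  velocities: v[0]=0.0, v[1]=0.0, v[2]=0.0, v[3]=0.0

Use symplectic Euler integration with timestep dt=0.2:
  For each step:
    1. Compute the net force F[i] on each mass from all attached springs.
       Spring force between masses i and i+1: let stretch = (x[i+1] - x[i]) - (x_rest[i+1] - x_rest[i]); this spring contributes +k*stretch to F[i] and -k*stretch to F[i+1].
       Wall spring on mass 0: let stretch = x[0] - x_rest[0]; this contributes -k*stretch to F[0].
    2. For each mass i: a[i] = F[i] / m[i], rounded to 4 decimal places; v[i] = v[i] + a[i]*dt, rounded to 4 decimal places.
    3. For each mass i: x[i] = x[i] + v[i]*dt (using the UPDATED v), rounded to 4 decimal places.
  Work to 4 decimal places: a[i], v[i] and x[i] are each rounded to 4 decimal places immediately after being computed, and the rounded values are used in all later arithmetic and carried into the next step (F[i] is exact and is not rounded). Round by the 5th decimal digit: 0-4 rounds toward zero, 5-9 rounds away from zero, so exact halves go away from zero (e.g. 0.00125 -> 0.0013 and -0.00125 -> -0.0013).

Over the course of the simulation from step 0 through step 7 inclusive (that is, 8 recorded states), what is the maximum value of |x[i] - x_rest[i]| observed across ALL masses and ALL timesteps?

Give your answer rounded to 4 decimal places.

Answer: 2.1357

Derivation:
Step 0: x=[4.0000 9.0000 16.0000 18.0000] v=[0.0000 0.0000 0.0000 0.0000]
Step 1: x=[4.0400 9.0800 15.8000 18.1200] v=[0.2000 0.4000 -1.0000 0.6000]
Step 2: x=[4.1200 9.2272 15.4240 18.3472] v=[0.4000 0.7360 -1.8800 1.1360]
Step 3: x=[4.2395 9.4180 14.9171 18.6575] v=[0.5974 0.9539 -2.5347 1.5514]
Step 4: x=[4.3965 9.6216 14.3398 19.0182] v=[0.7852 1.0180 -2.8864 1.8033]
Step 5: x=[4.5867 9.8049 13.7609 19.3917] v=[0.9509 0.9166 -2.8944 1.8676]
Step 6: x=[4.8021 9.9377 13.2490 19.7400] v=[1.0772 0.6642 -2.5594 1.7414]
Step 7: x=[5.0309 9.9976 12.8643 20.0286] v=[1.1439 0.2993 -1.9235 1.4432]
Max displacement = 2.1357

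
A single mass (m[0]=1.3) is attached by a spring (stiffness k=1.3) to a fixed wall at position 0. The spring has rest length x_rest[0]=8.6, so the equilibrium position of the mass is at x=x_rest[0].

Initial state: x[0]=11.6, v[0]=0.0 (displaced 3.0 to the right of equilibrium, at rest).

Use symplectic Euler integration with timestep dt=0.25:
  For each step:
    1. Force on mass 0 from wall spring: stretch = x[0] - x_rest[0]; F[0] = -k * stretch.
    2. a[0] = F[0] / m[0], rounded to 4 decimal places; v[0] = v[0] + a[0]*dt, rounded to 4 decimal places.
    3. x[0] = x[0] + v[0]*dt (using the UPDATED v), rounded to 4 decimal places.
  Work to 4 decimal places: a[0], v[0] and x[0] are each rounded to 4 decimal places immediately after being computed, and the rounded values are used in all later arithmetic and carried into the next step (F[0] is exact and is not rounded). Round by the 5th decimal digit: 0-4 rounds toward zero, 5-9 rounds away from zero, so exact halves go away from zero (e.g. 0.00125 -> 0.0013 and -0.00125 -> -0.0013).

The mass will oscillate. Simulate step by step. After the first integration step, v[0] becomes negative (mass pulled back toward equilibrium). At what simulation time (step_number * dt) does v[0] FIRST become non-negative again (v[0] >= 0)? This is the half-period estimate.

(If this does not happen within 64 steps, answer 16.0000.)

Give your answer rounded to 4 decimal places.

Answer: 3.2500

Derivation:
Step 0: x=[11.6000] v=[0.0000]
Step 1: x=[11.4125] v=[-0.7500]
Step 2: x=[11.0492] v=[-1.4531]
Step 3: x=[10.5329] v=[-2.0654]
Step 4: x=[9.8958] v=[-2.5486]
Step 5: x=[9.1777] v=[-2.8726]
Step 6: x=[8.4235] v=[-3.0170]
Step 7: x=[7.6803] v=[-2.9729]
Step 8: x=[6.9946] v=[-2.7430]
Step 9: x=[6.4092] v=[-2.3417]
Step 10: x=[5.9607] v=[-1.7940]
Step 11: x=[5.6772] v=[-1.1342]
Step 12: x=[5.5763] v=[-0.4035]
Step 13: x=[5.6644] v=[0.3524]
First v>=0 after going negative at step 13, time=3.2500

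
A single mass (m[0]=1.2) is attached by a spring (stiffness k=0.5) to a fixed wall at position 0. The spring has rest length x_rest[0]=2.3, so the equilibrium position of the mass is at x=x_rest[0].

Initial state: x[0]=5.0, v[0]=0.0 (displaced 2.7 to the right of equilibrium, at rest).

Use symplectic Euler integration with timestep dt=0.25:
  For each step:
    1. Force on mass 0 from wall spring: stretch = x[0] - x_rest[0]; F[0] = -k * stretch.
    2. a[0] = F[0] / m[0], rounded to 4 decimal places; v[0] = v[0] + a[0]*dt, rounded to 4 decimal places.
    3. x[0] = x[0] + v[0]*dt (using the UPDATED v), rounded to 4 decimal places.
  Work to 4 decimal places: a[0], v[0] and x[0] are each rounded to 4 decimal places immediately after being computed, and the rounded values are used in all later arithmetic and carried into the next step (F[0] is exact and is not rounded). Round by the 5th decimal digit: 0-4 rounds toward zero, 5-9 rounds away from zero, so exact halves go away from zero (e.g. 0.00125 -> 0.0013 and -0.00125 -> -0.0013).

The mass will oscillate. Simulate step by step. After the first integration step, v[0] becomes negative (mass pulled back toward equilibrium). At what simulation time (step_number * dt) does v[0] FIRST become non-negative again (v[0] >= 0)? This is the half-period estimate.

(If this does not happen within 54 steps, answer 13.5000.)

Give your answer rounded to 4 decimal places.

Answer: 5.0000

Derivation:
Step 0: x=[5.0000] v=[0.0000]
Step 1: x=[4.9297] v=[-0.2813]
Step 2: x=[4.7909] v=[-0.5552]
Step 3: x=[4.5872] v=[-0.8147]
Step 4: x=[4.3240] v=[-1.0530]
Step 5: x=[4.0081] v=[-1.2638]
Step 6: x=[3.6477] v=[-1.4417]
Step 7: x=[3.2522] v=[-1.5821]
Step 8: x=[2.8319] v=[-1.6813]
Step 9: x=[2.3977] v=[-1.7367]
Step 10: x=[1.9610] v=[-1.7469]
Step 11: x=[1.5331] v=[-1.7116]
Step 12: x=[1.1252] v=[-1.6317]
Step 13: x=[0.7479] v=[-1.5093]
Step 14: x=[0.4110] v=[-1.3476]
Step 15: x=[0.1233] v=[-1.1508]
Step 16: x=[-0.1077] v=[-0.9241]
Step 17: x=[-0.2760] v=[-0.6733]
Step 18: x=[-0.3773] v=[-0.4050]
Step 19: x=[-0.4088] v=[-0.1261]
Step 20: x=[-0.3698] v=[0.1561]
First v>=0 after going negative at step 20, time=5.0000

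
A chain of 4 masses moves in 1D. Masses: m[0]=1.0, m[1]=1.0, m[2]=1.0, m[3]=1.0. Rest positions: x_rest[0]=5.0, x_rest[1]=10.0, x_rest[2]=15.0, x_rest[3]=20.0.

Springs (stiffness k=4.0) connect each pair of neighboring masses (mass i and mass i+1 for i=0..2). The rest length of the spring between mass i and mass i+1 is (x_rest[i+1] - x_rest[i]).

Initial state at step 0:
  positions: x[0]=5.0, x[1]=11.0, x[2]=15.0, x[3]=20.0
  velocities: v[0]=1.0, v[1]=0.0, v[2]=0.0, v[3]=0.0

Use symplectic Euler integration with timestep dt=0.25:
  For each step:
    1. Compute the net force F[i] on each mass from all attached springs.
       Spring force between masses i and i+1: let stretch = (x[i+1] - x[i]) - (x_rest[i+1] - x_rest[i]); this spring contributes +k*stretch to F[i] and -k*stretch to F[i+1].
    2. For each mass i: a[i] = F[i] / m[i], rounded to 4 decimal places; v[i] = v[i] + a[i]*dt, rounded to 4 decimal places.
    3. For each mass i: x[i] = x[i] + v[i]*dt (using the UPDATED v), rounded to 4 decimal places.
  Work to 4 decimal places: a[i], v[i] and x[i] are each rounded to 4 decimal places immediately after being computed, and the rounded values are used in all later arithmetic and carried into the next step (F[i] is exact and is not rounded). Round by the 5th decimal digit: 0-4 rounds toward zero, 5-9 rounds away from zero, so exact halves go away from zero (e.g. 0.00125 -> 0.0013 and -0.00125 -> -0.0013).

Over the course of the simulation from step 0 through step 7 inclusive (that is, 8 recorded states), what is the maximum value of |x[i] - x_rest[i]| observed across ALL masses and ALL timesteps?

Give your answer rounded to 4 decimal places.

Answer: 1.2437

Derivation:
Step 0: x=[5.0000 11.0000 15.0000 20.0000] v=[1.0000 0.0000 0.0000 0.0000]
Step 1: x=[5.5000 10.5000 15.2500 20.0000] v=[2.0000 -2.0000 1.0000 0.0000]
Step 2: x=[6.0000 9.9375 15.5000 20.0625] v=[2.0000 -2.2500 1.0000 0.2500]
Step 3: x=[6.2344 9.7813 15.5000 20.2344] v=[0.9375 -0.6250 0.0000 0.6875]
Step 4: x=[6.1055 10.1680 15.2539 20.4727] v=[-0.5156 1.5468 -0.9843 0.9531]
Step 5: x=[5.7422 10.8106 15.0411 20.6563] v=[-1.4531 2.5702 -0.8514 0.7343]
Step 6: x=[5.3960 11.2437 15.1744 20.6861] v=[-1.3847 1.7323 0.5333 0.1191]
Step 7: x=[5.2618 11.1975 15.7030 20.5880] v=[-0.5370 -0.1847 2.1143 -0.3926]
Max displacement = 1.2437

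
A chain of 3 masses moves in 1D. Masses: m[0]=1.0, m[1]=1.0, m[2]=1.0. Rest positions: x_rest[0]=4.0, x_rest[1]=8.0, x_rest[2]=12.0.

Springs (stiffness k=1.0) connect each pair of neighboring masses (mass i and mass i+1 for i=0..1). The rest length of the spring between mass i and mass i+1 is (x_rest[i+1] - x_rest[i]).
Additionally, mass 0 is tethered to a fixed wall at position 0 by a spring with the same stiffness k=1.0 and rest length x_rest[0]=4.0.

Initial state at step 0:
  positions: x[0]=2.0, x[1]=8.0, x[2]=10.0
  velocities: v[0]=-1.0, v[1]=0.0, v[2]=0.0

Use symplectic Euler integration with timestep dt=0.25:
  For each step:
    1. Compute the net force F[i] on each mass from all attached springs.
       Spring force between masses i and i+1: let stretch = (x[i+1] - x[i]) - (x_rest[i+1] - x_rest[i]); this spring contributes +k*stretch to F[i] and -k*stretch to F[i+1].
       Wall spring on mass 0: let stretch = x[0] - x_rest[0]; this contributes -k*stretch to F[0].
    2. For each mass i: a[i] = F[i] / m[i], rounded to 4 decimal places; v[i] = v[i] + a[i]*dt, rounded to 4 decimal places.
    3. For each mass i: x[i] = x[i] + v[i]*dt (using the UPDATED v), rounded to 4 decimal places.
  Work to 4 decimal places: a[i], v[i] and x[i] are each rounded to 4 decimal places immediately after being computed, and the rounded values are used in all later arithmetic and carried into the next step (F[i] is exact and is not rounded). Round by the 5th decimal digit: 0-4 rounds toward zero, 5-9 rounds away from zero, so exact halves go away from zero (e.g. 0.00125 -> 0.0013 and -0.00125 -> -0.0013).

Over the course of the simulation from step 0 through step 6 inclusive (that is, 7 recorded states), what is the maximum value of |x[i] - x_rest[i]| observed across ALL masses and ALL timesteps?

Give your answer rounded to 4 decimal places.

Answer: 2.6244

Derivation:
Step 0: x=[2.0000 8.0000 10.0000] v=[-1.0000 0.0000 0.0000]
Step 1: x=[2.0000 7.7500 10.1250] v=[0.0000 -1.0000 0.5000]
Step 2: x=[2.2344 7.2891 10.3516] v=[0.9375 -1.8438 0.9063]
Step 3: x=[2.6451 6.7036 10.6368] v=[1.6426 -2.3419 1.1407]
Step 4: x=[3.1441 6.1103 10.9262] v=[1.9960 -2.3732 1.1574]
Step 5: x=[3.6320 5.6326 11.1646] v=[1.9515 -1.9108 0.9534]
Step 6: x=[4.0179 5.3756 11.3072] v=[1.5437 -1.0280 0.5704]
Max displacement = 2.6244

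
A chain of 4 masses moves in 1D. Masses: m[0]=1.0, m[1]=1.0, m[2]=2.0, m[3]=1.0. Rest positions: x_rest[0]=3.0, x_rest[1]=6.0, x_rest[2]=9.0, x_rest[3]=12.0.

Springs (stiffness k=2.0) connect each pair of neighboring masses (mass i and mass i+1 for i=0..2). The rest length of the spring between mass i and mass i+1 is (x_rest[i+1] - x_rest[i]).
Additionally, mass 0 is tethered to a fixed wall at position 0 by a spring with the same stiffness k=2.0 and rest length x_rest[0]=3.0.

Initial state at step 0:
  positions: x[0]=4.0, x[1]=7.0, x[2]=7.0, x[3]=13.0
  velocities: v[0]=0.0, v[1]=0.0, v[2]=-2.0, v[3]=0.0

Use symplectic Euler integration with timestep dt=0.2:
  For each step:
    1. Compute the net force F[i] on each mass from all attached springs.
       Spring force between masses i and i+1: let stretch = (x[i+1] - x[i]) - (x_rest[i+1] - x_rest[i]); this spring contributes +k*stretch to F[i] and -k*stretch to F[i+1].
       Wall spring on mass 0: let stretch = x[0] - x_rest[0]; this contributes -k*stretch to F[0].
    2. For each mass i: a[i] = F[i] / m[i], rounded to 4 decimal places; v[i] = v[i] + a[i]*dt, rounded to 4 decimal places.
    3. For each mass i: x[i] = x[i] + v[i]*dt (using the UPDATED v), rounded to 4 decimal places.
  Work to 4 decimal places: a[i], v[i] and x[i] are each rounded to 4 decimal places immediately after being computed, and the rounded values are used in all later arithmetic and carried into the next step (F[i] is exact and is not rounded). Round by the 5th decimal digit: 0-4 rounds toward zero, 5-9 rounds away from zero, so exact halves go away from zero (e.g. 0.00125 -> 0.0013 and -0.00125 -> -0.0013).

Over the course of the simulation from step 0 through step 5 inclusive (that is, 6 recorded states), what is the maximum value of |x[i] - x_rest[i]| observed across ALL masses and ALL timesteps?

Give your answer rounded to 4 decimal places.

Step 0: x=[4.0000 7.0000 7.0000 13.0000] v=[0.0000 0.0000 -2.0000 0.0000]
Step 1: x=[3.9200 6.7600 6.8400 12.7600] v=[-0.4000 -1.2000 -0.8000 -1.2000]
Step 2: x=[3.7536 6.2992 6.9136 12.2864] v=[-0.8320 -2.3040 0.3680 -2.3680]
Step 3: x=[3.4906 5.6839 7.1775 11.6230] v=[-1.3152 -3.0765 1.3197 -3.3171]
Step 4: x=[3.1238 5.0126 7.5595 10.8439] v=[-1.8341 -3.3564 1.9101 -3.8953]
Step 5: x=[2.6582 4.3940 7.9710 10.0421] v=[-2.3281 -3.0932 2.0576 -4.0091]
Max displacement = 2.1600

Answer: 2.1600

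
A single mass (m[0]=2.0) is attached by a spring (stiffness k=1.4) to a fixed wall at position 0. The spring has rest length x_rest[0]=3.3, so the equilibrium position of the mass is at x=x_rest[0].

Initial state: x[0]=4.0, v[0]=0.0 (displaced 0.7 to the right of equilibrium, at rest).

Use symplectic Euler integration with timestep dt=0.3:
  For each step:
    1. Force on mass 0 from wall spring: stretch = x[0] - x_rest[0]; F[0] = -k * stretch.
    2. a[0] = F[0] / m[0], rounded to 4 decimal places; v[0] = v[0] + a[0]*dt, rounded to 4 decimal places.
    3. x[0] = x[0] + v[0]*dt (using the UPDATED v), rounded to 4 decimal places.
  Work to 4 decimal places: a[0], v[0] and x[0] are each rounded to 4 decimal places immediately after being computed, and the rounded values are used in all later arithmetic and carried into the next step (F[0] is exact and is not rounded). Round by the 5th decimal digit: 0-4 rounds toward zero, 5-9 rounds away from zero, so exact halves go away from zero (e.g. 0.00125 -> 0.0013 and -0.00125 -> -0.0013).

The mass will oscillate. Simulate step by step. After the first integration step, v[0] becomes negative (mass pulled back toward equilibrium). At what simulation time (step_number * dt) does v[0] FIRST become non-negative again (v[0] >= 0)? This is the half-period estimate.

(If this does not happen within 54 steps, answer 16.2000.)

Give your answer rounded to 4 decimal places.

Answer: 3.9000

Derivation:
Step 0: x=[4.0000] v=[0.0000]
Step 1: x=[3.9559] v=[-0.1470]
Step 2: x=[3.8705] v=[-0.2847]
Step 3: x=[3.7492] v=[-0.4045]
Step 4: x=[3.5996] v=[-0.4988]
Step 5: x=[3.4311] v=[-0.5617]
Step 6: x=[3.2543] v=[-0.5892]
Step 7: x=[3.0804] v=[-0.5796]
Step 8: x=[2.9204] v=[-0.5335]
Step 9: x=[2.7843] v=[-0.4538]
Step 10: x=[2.6807] v=[-0.3455]
Step 11: x=[2.6161] v=[-0.2155]
Step 12: x=[2.5945] v=[-0.0719]
Step 13: x=[2.6174] v=[0.0763]
First v>=0 after going negative at step 13, time=3.9000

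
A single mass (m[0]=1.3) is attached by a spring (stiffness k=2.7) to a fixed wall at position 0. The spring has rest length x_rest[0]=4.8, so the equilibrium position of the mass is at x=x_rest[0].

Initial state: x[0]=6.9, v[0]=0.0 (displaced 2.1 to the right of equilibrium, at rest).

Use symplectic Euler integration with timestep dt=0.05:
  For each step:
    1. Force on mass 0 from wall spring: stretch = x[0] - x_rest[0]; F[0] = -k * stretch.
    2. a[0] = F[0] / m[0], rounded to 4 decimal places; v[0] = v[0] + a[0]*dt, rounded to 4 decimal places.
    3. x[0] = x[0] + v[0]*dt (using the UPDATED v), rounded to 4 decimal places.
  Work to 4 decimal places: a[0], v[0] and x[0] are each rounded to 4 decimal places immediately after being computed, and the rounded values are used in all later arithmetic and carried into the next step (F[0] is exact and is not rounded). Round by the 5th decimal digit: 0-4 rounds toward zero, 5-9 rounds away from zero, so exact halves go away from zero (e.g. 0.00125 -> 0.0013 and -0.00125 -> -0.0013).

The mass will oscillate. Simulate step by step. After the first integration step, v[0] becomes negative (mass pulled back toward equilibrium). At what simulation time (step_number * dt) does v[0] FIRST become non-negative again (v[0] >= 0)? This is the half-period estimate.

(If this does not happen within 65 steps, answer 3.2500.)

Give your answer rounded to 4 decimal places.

Step 0: x=[6.9000] v=[0.0000]
Step 1: x=[6.8891] v=[-0.2181]
Step 2: x=[6.8674] v=[-0.4350]
Step 3: x=[6.8349] v=[-0.6497]
Step 4: x=[6.7919] v=[-0.8610]
Step 5: x=[6.7385] v=[-1.0679]
Step 6: x=[6.6750] v=[-1.2692]
Step 7: x=[6.6018] v=[-1.4639]
Step 8: x=[6.5193] v=[-1.6510]
Step 9: x=[6.4278] v=[-1.8295]
Step 10: x=[6.3279] v=[-1.9985]
Step 11: x=[6.2200] v=[-2.1572]
Step 12: x=[6.1048] v=[-2.3047]
Step 13: x=[5.9828] v=[-2.4402]
Step 14: x=[5.8547] v=[-2.5630]
Step 15: x=[5.7211] v=[-2.6725]
Step 16: x=[5.5827] v=[-2.7682]
Step 17: x=[5.4402] v=[-2.8495]
Step 18: x=[5.2944] v=[-2.9160]
Step 19: x=[5.1460] v=[-2.9673]
Step 20: x=[4.9958] v=[-3.0032]
Step 21: x=[4.8446] v=[-3.0235]
Step 22: x=[4.6932] v=[-3.0281]
Step 23: x=[4.5424] v=[-3.0170]
Step 24: x=[4.3929] v=[-2.9903]
Step 25: x=[4.2455] v=[-2.9480]
Step 26: x=[4.1010] v=[-2.8904]
Step 27: x=[3.9601] v=[-2.8178]
Step 28: x=[3.8236] v=[-2.7306]
Step 29: x=[3.6921] v=[-2.6292]
Step 30: x=[3.5664] v=[-2.5142]
Step 31: x=[3.4471] v=[-2.3861]
Step 32: x=[3.3348] v=[-2.2456]
Step 33: x=[3.2301] v=[-2.0934]
Step 34: x=[3.1336] v=[-1.9304]
Step 35: x=[3.0457] v=[-1.7574]
Step 36: x=[2.9669] v=[-1.5752]
Step 37: x=[2.8977] v=[-1.3848]
Step 38: x=[2.8383] v=[-1.1873]
Step 39: x=[2.7891] v=[-0.9836]
Step 40: x=[2.7504] v=[-0.7748]
Step 41: x=[2.7223] v=[-0.5620]
Step 42: x=[2.7050] v=[-0.3462]
Step 43: x=[2.6986] v=[-0.1286]
Step 44: x=[2.7031] v=[0.0896]
First v>=0 after going negative at step 44, time=2.2000

Answer: 2.2000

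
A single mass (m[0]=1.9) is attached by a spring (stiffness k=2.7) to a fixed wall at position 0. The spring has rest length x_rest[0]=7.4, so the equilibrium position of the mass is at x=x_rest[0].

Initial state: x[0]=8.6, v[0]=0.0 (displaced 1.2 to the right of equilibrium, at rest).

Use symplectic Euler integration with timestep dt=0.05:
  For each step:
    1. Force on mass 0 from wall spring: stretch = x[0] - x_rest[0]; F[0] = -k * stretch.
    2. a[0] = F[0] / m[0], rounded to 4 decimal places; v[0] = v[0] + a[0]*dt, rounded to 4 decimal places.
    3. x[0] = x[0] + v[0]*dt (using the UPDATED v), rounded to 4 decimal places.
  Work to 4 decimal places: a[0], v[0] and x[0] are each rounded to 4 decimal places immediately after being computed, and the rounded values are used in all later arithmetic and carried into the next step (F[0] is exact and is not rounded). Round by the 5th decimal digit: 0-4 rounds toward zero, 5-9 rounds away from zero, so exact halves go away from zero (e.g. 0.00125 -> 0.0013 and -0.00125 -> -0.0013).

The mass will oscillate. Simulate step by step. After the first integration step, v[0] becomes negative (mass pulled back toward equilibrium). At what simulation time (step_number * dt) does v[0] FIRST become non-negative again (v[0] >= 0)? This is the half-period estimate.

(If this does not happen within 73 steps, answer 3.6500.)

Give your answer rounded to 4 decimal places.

Answer: 2.6500

Derivation:
Step 0: x=[8.6000] v=[0.0000]
Step 1: x=[8.5957] v=[-0.0853]
Step 2: x=[8.5872] v=[-0.1703]
Step 3: x=[8.5745] v=[-0.2547]
Step 4: x=[8.5576] v=[-0.3382]
Step 5: x=[8.5366] v=[-0.4205]
Step 6: x=[8.5115] v=[-0.5013]
Step 7: x=[8.4825] v=[-0.5803]
Step 8: x=[8.4496] v=[-0.6572]
Step 9: x=[8.4130] v=[-0.7318]
Step 10: x=[8.3728] v=[-0.8038]
Step 11: x=[8.3292] v=[-0.8729]
Step 12: x=[8.2823] v=[-0.9389]
Step 13: x=[8.2322] v=[-1.0016]
Step 14: x=[8.1792] v=[-1.0607]
Step 15: x=[8.1234] v=[-1.1161]
Step 16: x=[8.0650] v=[-1.1675]
Step 17: x=[8.0043] v=[-1.2148]
Step 18: x=[7.9414] v=[-1.2577]
Step 19: x=[7.8766] v=[-1.2962]
Step 20: x=[7.8101] v=[-1.3301]
Step 21: x=[7.7421] v=[-1.3592]
Step 22: x=[7.6729] v=[-1.3835]
Step 23: x=[7.6028] v=[-1.4029]
Step 24: x=[7.5319] v=[-1.4173]
Step 25: x=[7.4606] v=[-1.4267]
Step 26: x=[7.3891] v=[-1.4310]
Step 27: x=[7.3176] v=[-1.4302]
Step 28: x=[7.2464] v=[-1.4243]
Step 29: x=[7.1757] v=[-1.4134]
Step 30: x=[7.1058] v=[-1.3975]
Step 31: x=[7.0370] v=[-1.3766]
Step 32: x=[6.9695] v=[-1.3508]
Step 33: x=[6.9035] v=[-1.3202]
Step 34: x=[6.8393] v=[-1.2849]
Step 35: x=[6.7770] v=[-1.2451]
Step 36: x=[6.7170] v=[-1.2008]
Step 37: x=[6.6594] v=[-1.1523]
Step 38: x=[6.6044] v=[-1.0997]
Step 39: x=[6.5522] v=[-1.0432]
Step 40: x=[6.5031] v=[-0.9830]
Step 41: x=[6.4571] v=[-0.9193]
Step 42: x=[6.4145] v=[-0.8523]
Step 43: x=[6.3754] v=[-0.7823]
Step 44: x=[6.3399] v=[-0.7095]
Step 45: x=[6.3082] v=[-0.6342]
Step 46: x=[6.2804] v=[-0.5566]
Step 47: x=[6.2565] v=[-0.4771]
Step 48: x=[6.2367] v=[-0.3959]
Step 49: x=[6.2210] v=[-0.3132]
Step 50: x=[6.2095] v=[-0.2294]
Step 51: x=[6.2023] v=[-0.1448]
Step 52: x=[6.1993] v=[-0.0597]
Step 53: x=[6.2006] v=[0.0256]
First v>=0 after going negative at step 53, time=2.6500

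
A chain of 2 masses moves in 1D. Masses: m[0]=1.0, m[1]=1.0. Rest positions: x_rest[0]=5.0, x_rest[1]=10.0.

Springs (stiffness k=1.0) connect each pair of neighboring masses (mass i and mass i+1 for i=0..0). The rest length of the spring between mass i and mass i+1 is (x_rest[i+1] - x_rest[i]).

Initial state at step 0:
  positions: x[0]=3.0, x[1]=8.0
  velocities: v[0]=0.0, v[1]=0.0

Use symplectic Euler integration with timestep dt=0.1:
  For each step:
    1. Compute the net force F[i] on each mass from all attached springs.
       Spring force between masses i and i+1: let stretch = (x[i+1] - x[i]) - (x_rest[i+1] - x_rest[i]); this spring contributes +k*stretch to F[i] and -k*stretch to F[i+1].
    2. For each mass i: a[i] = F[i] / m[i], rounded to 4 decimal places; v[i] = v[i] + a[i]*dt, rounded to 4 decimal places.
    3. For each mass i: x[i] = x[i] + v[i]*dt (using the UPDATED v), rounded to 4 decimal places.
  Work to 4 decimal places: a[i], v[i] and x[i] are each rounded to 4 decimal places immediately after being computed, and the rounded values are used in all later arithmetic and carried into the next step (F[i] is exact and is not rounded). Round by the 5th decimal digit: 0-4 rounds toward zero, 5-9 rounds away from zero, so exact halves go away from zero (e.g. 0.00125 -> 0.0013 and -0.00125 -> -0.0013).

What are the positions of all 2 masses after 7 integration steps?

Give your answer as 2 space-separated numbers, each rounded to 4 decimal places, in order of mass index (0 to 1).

Step 0: x=[3.0000 8.0000] v=[0.0000 0.0000]
Step 1: x=[3.0000 8.0000] v=[0.0000 0.0000]
Step 2: x=[3.0000 8.0000] v=[0.0000 0.0000]
Step 3: x=[3.0000 8.0000] v=[0.0000 0.0000]
Step 4: x=[3.0000 8.0000] v=[0.0000 0.0000]
Step 5: x=[3.0000 8.0000] v=[0.0000 0.0000]
Step 6: x=[3.0000 8.0000] v=[0.0000 0.0000]
Step 7: x=[3.0000 8.0000] v=[0.0000 0.0000]

Answer: 3.0000 8.0000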